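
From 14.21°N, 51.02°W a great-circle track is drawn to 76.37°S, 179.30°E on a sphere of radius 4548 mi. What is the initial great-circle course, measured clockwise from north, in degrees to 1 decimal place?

191.3°

With φ₁ = 0.2480, φ₂ = -1.3329, Δλ = -2.2633 rad, the forward-azimuth formula gives
θ = atan2( sin Δλ cos φ₂ , cos φ₁ sin φ₂ − sin φ₁ cos φ₂ cos Δλ ) = atan2(-0.1814, -0.9052) = -168.67°.
Adding 360° brings this into [0°, 360°): 191.3°.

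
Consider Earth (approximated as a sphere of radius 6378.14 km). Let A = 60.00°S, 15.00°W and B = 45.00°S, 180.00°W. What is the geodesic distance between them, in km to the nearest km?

Let φ₁ = -1.0472 rad, φ₂ = -0.7854 rad, and Δλ = -2.8798 rad.
Haversine: a = sin²(Δφ/2) + cos φ₁ cos φ₂ sin²(Δλ/2) = 0.0170 + (0.5000)(0.7071)(0.9830) = 0.36457.
Central angle c = 2·arcsin(√a) = 1.29650 rad.
Distance = R·c = 6378.14 × 1.2965 ≈ 8269 km.

8269 km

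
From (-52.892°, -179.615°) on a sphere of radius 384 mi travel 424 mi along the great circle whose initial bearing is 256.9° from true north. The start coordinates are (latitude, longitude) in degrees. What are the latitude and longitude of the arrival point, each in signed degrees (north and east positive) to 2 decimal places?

-28.74°, 97.59°

Angular distance δ = d/R = 424/384 = 1.10417 rad; initial bearing θ = 4.4838 rad.
sin φ₂ = sin φ₁ cos δ + cos φ₁ sin δ cos θ = (-0.7975)(0.4499) + (0.6033)(0.8931)(-0.2267) = -0.4809, so φ₂ = -28.74°.
Δλ = atan2(sin θ sin δ cos φ₁, cos δ − sin φ₁ sin φ₂) = atan2(-0.5248, 0.0664) = -82.793°.
λ₂ = -179.615° − 82.793° = -262.41° → 97.59° after wrapping to (−180°, 180°].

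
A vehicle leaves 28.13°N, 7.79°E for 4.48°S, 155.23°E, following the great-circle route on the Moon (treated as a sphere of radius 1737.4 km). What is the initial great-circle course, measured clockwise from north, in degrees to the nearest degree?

59°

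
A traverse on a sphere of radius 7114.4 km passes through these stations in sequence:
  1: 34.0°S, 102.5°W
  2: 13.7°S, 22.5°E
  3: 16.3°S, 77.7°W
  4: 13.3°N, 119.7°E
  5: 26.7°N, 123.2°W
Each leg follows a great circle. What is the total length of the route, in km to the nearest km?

Leg 1→2: central angle 1.9066 rad, distance 13564.5 km.
Leg 2→3: central angle 1.6696 rad, distance 11878.3 km.
Leg 3→4: central angle 2.8435 rad, distance 20229.5 km.
Leg 4→5: central angle 1.8678 rad, distance 13288.5 km.
Total: 13564.5 + 11878.3 + 20229.5 + 13288.5 ≈ 58961 km.

58961 km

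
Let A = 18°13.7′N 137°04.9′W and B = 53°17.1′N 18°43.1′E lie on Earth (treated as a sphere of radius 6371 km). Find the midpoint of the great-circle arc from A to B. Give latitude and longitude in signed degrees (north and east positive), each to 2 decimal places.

The central angle between A and B is δ = 1.8413 rad.
With f = 0.5, the slerp weights are sin((1−f)δ)/sin δ = 0.8260 and sin(fδ)/sin δ = 0.8260.
Weighted sum of the unit vectors: (0.8260)·(-0.6956,-0.6468,0.3128) + (0.8260)·(0.5662,0.1919,0.8016) = (-0.1069, -0.3758, 0.9205).
Converting back: φ = atan2(z, √(x²+y²)) = 67.00°, λ = atan2(y, x) = -105.87°.

67.00°, -105.87°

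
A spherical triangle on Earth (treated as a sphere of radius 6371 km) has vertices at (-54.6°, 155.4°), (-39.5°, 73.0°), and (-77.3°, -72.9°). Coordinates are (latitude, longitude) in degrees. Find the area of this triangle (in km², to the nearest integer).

16492114 km²

Side lengths (central angles): a = 1.0701, b = 0.7806, c = 0.9550 rad; semiperimeter s = 1.4029.
By l'Huilier's theorem, tan(E/4) = √[tan(s/2) tan((s−a)/2) tan((s−b)/2) tan((s−c)/2)], giving spherical excess E = 0.4063 rad.
Area = E·R² = 0.4063 × (6371)² ≈ 16492114 km².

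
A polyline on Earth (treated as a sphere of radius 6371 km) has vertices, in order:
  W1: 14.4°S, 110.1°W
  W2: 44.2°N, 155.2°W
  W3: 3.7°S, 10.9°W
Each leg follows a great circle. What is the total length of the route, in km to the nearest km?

Leg W1→W2: central angle 1.2485 rad, distance 7954.0 km.
Leg W2→W3: central angle 2.2472 rad, distance 14316.7 km.
Total: 7954.0 + 14316.7 ≈ 22271 km.

22271 km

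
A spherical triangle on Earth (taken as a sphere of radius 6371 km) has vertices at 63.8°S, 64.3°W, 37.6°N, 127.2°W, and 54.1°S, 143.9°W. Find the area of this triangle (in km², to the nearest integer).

Side lengths (central angles): a = 1.6201, b = 0.6864, c = 1.9694 rad; semiperimeter s = 2.1379.
By l'Huilier's theorem, tan(E/4) = √[tan(s/2) tan((s−a)/2) tan((s−b)/2) tan((s−c)/2)], giving spherical excess E = 0.7519 rad.
Area = E·R² = 0.7519 × (6371)² ≈ 30517755 km².

30517755 km²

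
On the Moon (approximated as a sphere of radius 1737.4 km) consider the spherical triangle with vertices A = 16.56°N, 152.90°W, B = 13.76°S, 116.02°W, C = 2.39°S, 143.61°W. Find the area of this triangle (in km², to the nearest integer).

198781 km²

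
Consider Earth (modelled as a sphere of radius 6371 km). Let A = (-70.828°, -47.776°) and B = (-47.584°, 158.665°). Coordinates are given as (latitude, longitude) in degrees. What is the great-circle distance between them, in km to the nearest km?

6679 km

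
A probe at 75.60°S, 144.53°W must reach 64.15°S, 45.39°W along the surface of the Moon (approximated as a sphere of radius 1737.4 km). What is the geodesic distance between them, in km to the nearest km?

949 km

Let φ₁ = -1.3195 rad, φ₂ = -1.1196 rad, and Δλ = 1.7303 rad.
cos c = sin φ₁ sin φ₂ + cos φ₁ cos φ₂ cos Δλ = (-0.9686)(-0.8999) + (0.2487)(0.4360)(-0.1588) = 0.85444,
so c = arccos(0.85444) = 0.54632 rad.
Distance = R·c = 1737.4 × 0.5463 ≈ 949 km.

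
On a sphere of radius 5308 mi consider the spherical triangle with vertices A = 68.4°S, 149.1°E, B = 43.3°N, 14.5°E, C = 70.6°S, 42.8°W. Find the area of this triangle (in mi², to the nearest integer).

Side lengths (central angles): a = 2.1133, b = 0.7116, c = 2.5424 rad; semiperimeter s = 2.6836.
By l'Huilier's theorem, tan(E/4) = √[tan(s/2) tan((s−a)/2) tan((s−b)/2) tan((s−c)/2)], giving spherical excess E = 1.4056 rad.
Area = E·R² = 1.4056 × (5308)² ≈ 39602316 mi².

39602316 mi²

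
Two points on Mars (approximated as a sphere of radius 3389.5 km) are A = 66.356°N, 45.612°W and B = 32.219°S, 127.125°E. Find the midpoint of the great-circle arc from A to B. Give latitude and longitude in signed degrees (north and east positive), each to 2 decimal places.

40.33°, 120.67°

The central angle between A and B is δ = 2.5410 rad.
With f = 0.5, the slerp weights are sin((1−f)δ)/sin δ = 1.6902 and sin(fδ)/sin δ = 1.6902.
Weighted sum of the unit vectors: (1.6902)·(0.2805,-0.2866,0.9161) + (1.6902)·(-0.5106,0.6745,-0.5332) = (-0.3889, 0.6557, 0.6472).
Converting back: φ = atan2(z, √(x²+y²)) = 40.33°, λ = atan2(y, x) = 120.67°.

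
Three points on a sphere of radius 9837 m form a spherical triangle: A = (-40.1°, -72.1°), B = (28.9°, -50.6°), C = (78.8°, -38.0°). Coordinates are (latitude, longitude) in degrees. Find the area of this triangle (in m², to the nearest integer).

23569745 m²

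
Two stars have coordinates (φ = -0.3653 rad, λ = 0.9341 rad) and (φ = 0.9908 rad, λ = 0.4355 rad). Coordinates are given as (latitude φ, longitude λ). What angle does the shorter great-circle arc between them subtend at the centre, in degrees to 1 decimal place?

Let φ₁ = -0.3653 rad, φ₂ = 0.9908 rad, and Δλ = -0.4986 rad.
cos c = sin φ₁ sin φ₂ + cos φ₁ cos φ₂ cos Δλ = (-0.3572)(0.8365) + (0.9340)(0.5480)(0.8783) = 0.15073,
so c = arccos(0.15073) = 1.41949 rad.
So the angular separation is 81.3°.

81.3°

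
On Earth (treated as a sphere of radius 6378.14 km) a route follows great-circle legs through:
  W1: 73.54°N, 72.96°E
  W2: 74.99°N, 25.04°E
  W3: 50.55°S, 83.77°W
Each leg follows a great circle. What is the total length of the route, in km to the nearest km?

17337 km

Leg W1→W2: central angle 0.2219 rad, distance 1415.5 km.
Leg W2→W3: central angle 2.4962 rad, distance 15921.4 km.
Total: 1415.5 + 15921.4 ≈ 17337 km.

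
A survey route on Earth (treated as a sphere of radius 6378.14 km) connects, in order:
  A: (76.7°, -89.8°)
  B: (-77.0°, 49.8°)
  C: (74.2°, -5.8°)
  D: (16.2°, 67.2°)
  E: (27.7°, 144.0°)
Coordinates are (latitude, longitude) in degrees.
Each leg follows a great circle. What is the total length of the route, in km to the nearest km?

51926 km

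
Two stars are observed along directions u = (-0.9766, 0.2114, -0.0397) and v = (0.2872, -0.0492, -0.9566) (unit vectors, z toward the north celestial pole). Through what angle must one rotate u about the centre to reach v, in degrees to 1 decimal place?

104.6°

u·v = -0.2529; |u| = 1.0000, |v| = 1.0000.
cos θ = (u·v)/(|u||v|) = -0.2529, so θ = 104.6°.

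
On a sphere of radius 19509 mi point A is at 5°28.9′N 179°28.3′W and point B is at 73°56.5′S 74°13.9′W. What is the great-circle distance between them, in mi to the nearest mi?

33862 mi

In radians: φ₁ = 0.0957, φ₂ = -1.2905, Δλ = 105.240° = 1.8368 rad.
cos c = sin φ₁ sin φ₂ + cos φ₁ cos φ₂ cos Δλ = (0.0955)(-0.9610) + (0.9954)(0.2766)(-0.2629) = -0.16418,
so c = arccos(-0.16418) = 1.73572 rad.
Distance = R·c = 19509 × 1.7357 ≈ 33862 mi.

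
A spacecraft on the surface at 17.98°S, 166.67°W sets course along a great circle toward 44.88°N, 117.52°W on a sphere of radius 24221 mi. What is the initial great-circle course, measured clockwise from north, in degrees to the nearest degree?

33°

With φ₁ = -0.3138, φ₂ = 0.7833, Δλ = 0.8578 rad, the forward-azimuth formula gives
θ = atan2( sin Δλ cos φ₂ , cos φ₁ sin φ₂ − sin φ₁ cos φ₂ cos Δλ ) = atan2(0.5360, 0.8142) = 33.36°.
So the initial bearing is 33°.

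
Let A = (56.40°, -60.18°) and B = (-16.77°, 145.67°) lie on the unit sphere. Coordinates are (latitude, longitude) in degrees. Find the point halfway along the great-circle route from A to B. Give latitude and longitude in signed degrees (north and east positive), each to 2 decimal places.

46.37°, 173.38°

Central angle δ = 2.3705 rad. Interpolating on the sphere with fraction f = 0.5:
P = [sin((1−f)δ)·A + sin(fδ)·B] / sin δ = 1.3296·A + 1.3296·B in Cartesian coordinates,
giving P = (-0.6854, 0.0796, 0.7238), i.e. latitude 46.37°, longitude 173.38°.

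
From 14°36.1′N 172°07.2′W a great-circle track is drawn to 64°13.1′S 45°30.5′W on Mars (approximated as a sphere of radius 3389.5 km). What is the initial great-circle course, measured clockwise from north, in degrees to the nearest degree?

157°

Δλ = 126.612° = 2.2098 rad.
y = sin Δλ · cos φ₂ = (0.8027)(0.4349) = 0.3491
x = cos φ₁ sin φ₂ − sin φ₁ cos φ₂ cos Δλ = (0.9677)(-0.9005) − (0.2521)(0.4349)(-0.5964) = -0.8060
θ = atan2(y, x) = 156.58°, so the bearing is 157°.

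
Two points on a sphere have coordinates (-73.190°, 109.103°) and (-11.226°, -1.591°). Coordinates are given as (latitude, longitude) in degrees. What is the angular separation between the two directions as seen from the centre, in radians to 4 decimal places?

1.4846 rad

With latitudes φ₁ = -73.190°, φ₂ = -11.226° and longitude difference Δλ = -110.694°:
cos c = sin φ₁ sin φ₂ + cos φ₁ cos φ₂ cos Δλ = (-0.9573)(-0.1947) + (0.2892)(0.9809)(-0.3534) = 0.08612,
so c = arccos(0.08612) = 1.48457 rad.
So the angular separation is 1.4846 rad.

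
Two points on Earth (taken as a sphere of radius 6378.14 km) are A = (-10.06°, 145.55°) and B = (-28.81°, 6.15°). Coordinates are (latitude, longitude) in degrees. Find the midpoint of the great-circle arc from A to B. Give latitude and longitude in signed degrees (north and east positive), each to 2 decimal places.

Central angle δ = 2.1784 rad. Interpolating on the sphere with fraction f = 0.5:
P = [sin((1−f)δ)·A + sin(fδ)·B] / sin δ = 1.0794·A + 1.0794·B in Cartesian coordinates,
giving P = (0.0639, 0.7026, -0.7087), i.e. latitude -45.13°, longitude 84.80°.

-45.13°, 84.80°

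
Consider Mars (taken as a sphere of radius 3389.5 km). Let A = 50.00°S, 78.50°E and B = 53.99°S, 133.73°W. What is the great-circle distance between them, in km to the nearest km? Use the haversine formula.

4292 km

With latitudes φ₁ = -50.000°, φ₂ = -53.990° and longitude difference Δλ = 147.770°:
Haversine: a = sin²(Δφ/2) + cos φ₁ cos φ₂ sin²(Δλ/2) = 0.0012 + (0.6428)(0.5879)(0.9230) = 0.35001.
Central angle c = 2·arcsin(√a) = 1.26612 rad.
Distance = R·c = 3389.5 × 1.2661 ≈ 4292 km.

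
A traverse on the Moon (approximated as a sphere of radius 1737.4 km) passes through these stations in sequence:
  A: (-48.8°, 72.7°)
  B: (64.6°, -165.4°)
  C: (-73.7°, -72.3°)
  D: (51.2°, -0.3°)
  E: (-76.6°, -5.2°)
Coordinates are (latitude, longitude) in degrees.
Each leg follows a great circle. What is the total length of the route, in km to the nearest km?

Leg A→B: central angle 2.5481 rad, distance 4427.0 km.
Leg B→C: central angle 2.6332 rad, distance 4575.0 km.
Leg C→D: central angle 2.3374 rad, distance 4060.9 km.
Leg D→E: central angle 2.2312 rad, distance 3876.5 km.
Total: 4427.0 + 4575.0 + 4060.9 + 3876.5 ≈ 16939 km.

16939 km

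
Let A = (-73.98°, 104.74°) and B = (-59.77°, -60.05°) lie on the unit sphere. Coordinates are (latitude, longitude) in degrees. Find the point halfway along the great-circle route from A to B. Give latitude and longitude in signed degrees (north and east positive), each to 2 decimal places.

-82.26°, -43.07°

Central angle δ = 0.8005 rad. Interpolating on the sphere with fraction f = 0.5:
P = [sin((1−f)δ)·A + sin(fδ)·B] / sin δ = 0.5429·A + 0.5429·B in Cartesian coordinates,
giving P = (0.0983, -0.0919, -0.9909), i.e. latitude -82.26°, longitude -43.07°.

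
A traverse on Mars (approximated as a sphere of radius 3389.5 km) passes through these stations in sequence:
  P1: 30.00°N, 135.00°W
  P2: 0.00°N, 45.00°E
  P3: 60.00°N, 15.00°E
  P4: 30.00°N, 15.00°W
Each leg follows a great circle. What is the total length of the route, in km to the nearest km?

14815 km

Leg P1→P2: central angle 2.6180 rad, distance 8873.7 km.
Leg P2→P3: central angle 1.1230 rad, distance 3806.3 km.
Leg P3→P4: central angle 0.6300 rad, distance 2135.5 km.
Total: 8873.7 + 3806.3 + 2135.5 ≈ 14815 km.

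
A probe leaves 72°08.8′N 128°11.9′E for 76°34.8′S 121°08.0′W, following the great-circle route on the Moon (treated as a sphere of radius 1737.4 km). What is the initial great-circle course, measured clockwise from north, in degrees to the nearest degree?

135°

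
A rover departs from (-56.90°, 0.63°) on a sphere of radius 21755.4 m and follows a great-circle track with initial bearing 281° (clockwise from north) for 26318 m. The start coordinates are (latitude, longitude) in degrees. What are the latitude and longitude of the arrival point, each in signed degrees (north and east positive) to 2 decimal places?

-11.45°, -68.92°

Angular distance δ = d/R = 26318/21755.4 = 1.20972 rad; initial bearing θ = 4.9044 rad.
sin φ₂ = sin φ₁ cos δ + cos φ₁ sin δ cos θ = (-0.8377)(0.3533) + (0.5461)(0.9355)(0.1908) = -0.1985, so φ₂ = -11.45°.
Δλ = atan2(sin θ sin δ cos φ₁, cos δ − sin φ₁ sin φ₂) = atan2(-0.5015, 0.1870) = -69.549°.
λ₂ = 0.630° − 69.549° = -68.92°.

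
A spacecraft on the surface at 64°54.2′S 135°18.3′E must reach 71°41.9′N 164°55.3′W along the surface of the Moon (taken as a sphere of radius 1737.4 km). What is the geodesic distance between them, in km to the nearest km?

4319 km

Let φ₁ = -1.1328 rad, φ₂ = 1.2514 rad, and Δλ = 1.0432 rad.
cos c = sin φ₁ sin φ₂ + cos φ₁ cos φ₂ cos Δλ = (-0.9056)(0.9494) + (0.4241)(0.3140)(0.5034) = -0.79273,
so c = arccos(-0.79273) = 2.48608 rad.
Distance = R·c = 1737.4 × 2.4861 ≈ 4319 km.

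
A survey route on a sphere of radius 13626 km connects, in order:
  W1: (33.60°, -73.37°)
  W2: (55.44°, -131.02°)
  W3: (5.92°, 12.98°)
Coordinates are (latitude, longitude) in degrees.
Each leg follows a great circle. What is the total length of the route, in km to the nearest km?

37264 km

Leg W1→W2: central angle 0.7833 rad, distance 10673.8 km.
Leg W2→W3: central angle 1.9515 rad, distance 26590.7 km.
Total: 10673.8 + 26590.7 ≈ 37264 km.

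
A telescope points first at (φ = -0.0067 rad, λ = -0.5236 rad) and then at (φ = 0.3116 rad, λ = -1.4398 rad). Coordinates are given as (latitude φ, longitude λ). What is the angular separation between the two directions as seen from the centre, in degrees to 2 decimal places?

With latitudes φ₁ = -0.384°, φ₂ = 17.853° and longitude difference Δλ = -52.494°:
Haversine: a = sin²(Δφ/2) + cos φ₁ cos φ₂ sin²(Δλ/2) = 0.0251 + (1.0000)(0.9518)(0.1956) = 0.21127.
Central angle c = 2·arcsin(√a) = 0.95519 rad.
So the angular separation is 54.73°.

54.73°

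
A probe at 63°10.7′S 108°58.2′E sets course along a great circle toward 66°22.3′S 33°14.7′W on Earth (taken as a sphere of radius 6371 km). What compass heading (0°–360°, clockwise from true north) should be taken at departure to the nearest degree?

With φ₁ = -1.1027, φ₂ = -1.1584, Δλ = -2.4821 rad, the forward-azimuth formula gives
θ = atan2( sin Δλ cos φ₂ , cos φ₁ sin φ₂ − sin φ₁ cos φ₂ cos Δλ ) = atan2(-0.2456, -0.6961) = -160.57°.
Adding 360° brings this into [0°, 360°): 199°.

199°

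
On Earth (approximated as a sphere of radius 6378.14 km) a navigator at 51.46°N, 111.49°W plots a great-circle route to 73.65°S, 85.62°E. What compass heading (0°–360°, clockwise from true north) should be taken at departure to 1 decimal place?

192.1°

Δλ = -162.890° = -2.8430 rad.
y = sin Δλ · cos φ₂ = (-0.2942)(0.2815) = -0.0828
x = cos φ₁ sin φ₂ − sin φ₁ cos φ₂ cos Δλ = (0.6231)(-0.9596) − (0.7822)(0.2815)(-0.9557) = -0.3874
θ = atan2(y, x) = -167.93°; adding 360° gives 192.1°.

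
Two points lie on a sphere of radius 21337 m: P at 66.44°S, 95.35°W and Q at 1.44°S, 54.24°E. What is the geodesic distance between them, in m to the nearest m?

40502 m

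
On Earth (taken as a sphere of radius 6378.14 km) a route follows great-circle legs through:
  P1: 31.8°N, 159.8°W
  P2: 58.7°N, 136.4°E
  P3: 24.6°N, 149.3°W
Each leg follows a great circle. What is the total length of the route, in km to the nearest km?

12346 km

Leg P1→P2: central angle 0.8695 rad, distance 5545.8 km.
Leg P2→P3: central angle 1.0661 rad, distance 6799.9 km.
Total: 5545.8 + 6799.9 ≈ 12346 km.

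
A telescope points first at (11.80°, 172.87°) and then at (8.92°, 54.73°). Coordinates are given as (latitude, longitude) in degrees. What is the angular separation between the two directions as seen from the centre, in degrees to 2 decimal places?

115.11°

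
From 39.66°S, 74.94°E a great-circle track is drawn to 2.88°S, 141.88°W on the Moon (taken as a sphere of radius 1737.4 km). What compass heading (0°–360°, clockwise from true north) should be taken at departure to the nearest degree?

133°

Δλ = 143.180° = 2.4990 rad.
y = sin Δλ · cos φ₂ = (0.5993)(0.9987) = 0.5985
x = cos φ₁ sin φ₂ − sin φ₁ cos φ₂ cos Δλ = (0.7698)(-0.0502) − (-0.6382)(0.9987)(-0.8005) = -0.5490
θ = atan2(y, x) = 132.53°, so the bearing is 133°.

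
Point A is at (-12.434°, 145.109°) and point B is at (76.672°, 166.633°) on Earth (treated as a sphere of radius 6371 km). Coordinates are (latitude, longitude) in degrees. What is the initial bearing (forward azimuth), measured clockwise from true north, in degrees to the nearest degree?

With φ₁ = -0.2170, φ₂ = 1.3382, Δλ = 0.3757 rad, the forward-azimuth formula gives
θ = atan2( sin Δλ cos φ₂ , cos φ₁ sin φ₂ − sin φ₁ cos φ₂ cos Δλ ) = atan2(0.0846, 0.9964) = 4.85°.
So the initial bearing is 5°.

5°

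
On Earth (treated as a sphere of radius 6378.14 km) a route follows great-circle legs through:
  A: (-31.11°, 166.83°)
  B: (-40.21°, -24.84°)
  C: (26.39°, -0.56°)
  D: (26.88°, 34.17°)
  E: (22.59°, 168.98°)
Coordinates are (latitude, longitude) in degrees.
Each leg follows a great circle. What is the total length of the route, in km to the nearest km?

Leg A→B: central angle 1.8826 rad, distance 12007.4 km.
Leg B→C: central angle 1.2275 rad, distance 7828.9 km.
Leg C→D: central angle 0.5402 rad, distance 3445.3 km.
Leg D→E: central angle 1.9896 rad, distance 12690.2 km.
Total: 12007.4 + 7828.9 + 3445.3 + 12690.2 ≈ 35972 km.

35972 km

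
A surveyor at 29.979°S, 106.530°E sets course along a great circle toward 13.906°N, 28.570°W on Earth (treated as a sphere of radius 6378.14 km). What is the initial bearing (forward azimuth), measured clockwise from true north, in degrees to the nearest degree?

259°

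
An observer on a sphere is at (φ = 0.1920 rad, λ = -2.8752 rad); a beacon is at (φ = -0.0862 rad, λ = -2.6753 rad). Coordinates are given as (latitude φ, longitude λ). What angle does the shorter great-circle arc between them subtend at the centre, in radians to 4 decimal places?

0.3420 rad

With latitudes φ₁ = 11.001°, φ₂ = -4.939° and longitude difference Δλ = 11.453°:
cos c = sin φ₁ sin φ₂ + cos φ₁ cos φ₂ cos Δλ = (0.1908)(-0.0861) + (0.9816)(0.9963)(0.9801) = 0.94208,
so c = arccos(0.94208) = 0.34203 rad.
So the angular separation is 0.3420 rad.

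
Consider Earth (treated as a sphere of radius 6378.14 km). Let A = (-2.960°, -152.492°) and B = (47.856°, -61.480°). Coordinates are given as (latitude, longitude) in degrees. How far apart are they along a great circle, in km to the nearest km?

In radians: φ₁ = -0.0517, φ₂ = 0.8352, Δλ = 91.012° = 1.5885 rad.
cos c = sin φ₁ sin φ₂ + cos φ₁ cos φ₂ cos Δλ = (-0.0516)(0.7415) + (0.9987)(0.6710)(-0.0177) = -0.05012,
so c = arccos(-0.05012) = 1.62094 rad.
Distance = R·c = 6378.14 × 1.6209 ≈ 10339 km.

10339 km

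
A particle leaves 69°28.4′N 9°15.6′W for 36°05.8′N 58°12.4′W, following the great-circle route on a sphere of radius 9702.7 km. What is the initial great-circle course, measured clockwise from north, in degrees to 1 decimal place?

244.5°

With φ₁ = 1.2125, φ₂ = 0.6300, Δλ = -0.8543 rad, the forward-azimuth formula gives
θ = atan2( sin Δλ cos φ₂ , cos φ₁ sin φ₂ − sin φ₁ cos φ₂ cos Δλ ) = atan2(-0.6093, -0.2904) = -115.48°.
Adding 360° brings this into [0°, 360°): 244.5°.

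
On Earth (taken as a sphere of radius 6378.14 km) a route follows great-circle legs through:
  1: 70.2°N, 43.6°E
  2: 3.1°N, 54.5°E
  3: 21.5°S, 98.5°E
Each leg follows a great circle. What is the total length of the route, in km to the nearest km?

Leg 1→2: central angle 1.1777 rad, distance 7511.7 km.
Leg 2→3: central angle 0.8652 rad, distance 5518.4 km.
Total: 7511.7 + 5518.4 ≈ 13030 km.

13030 km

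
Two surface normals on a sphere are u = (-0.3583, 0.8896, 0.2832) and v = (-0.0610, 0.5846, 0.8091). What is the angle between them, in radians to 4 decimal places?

0.6904 rad

u·v = 0.7711; |u| = 1.0000, |v| = 1.0001.
cos θ = (u·v)/(|u||v|) = 0.7710, so θ = 0.6904 rad.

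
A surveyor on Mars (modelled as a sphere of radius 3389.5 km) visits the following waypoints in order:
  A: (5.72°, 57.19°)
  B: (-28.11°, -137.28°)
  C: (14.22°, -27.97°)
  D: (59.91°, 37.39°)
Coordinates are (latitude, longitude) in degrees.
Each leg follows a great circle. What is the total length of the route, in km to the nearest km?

Leg A→B: central angle 2.6832 rad, distance 9094.8 km.
Leg B→C: central angle 1.9807 rad, distance 6713.4 km.
Leg C→D: central angle 1.1427 rad, distance 3873.1 km.
Total: 9094.8 + 6713.4 + 3873.1 ≈ 19681 km.

19681 km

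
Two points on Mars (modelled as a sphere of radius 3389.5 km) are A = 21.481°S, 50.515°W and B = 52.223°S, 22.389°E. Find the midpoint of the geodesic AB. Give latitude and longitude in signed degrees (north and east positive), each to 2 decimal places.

-42.65°, -22.72°

The central angle between A and B is δ = 1.0962 rad.
With f = 0.5, the slerp weights are sin((1−f)δ)/sin δ = 0.5858 and sin(fδ)/sin δ = 0.5858.
Weighted sum of the unit vectors: (0.5858)·(0.5917,-0.7182,-0.3662) + (0.5858)·(0.5664,0.2333,-0.7904) = (0.6784, -0.2840, -0.6775).
Converting back: φ = atan2(z, √(x²+y²)) = -42.65°, λ = atan2(y, x) = -22.72°.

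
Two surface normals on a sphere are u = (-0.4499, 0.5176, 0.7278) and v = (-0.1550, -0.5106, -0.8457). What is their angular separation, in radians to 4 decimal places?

u·v = -0.8101; |u| = 1.0000, |v| = 1.0000.
cos θ = (u·v)/(|u||v|) = -0.8101, so θ = 2.5151 rad.

2.5151 rad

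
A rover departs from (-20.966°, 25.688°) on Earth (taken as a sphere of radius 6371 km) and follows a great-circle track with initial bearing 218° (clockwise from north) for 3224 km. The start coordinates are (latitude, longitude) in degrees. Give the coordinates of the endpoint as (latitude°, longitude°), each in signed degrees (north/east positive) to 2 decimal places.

Angular distance δ = d/R = 3224/6371 = 0.50604 rad; initial bearing θ = 3.8048 rad.
sin φ₂ = sin φ₁ cos δ + cos φ₁ sin δ cos θ = (-0.3578)(0.8747) + (0.9338)(0.4847)(-0.7880) = -0.6696, so φ₂ = -42.04°.
Δλ = atan2(sin θ sin δ cos φ₁, cos δ − sin φ₁ sin φ₂) = atan2(-0.2787, 0.6351) = -23.692°.
λ₂ = 25.688° − 23.692° = 2.00°.

-42.04°, 2.00°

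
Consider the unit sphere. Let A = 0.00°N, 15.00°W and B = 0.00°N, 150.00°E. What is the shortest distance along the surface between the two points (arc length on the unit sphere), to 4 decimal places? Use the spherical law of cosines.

Let φ₁ = 0.0000 rad, φ₂ = 0.0000 rad, and Δλ = 2.8798 rad.
cos c = sin φ₁ sin φ₂ + cos φ₁ cos φ₂ cos Δλ = (0.0000)(0.0000) + (1.0000)(1.0000)(-0.9659) = -0.96593,
so c = arccos(-0.96593) = 2.87979 rad.
On the unit sphere the arc length equals the central angle: 2.8798.

2.8798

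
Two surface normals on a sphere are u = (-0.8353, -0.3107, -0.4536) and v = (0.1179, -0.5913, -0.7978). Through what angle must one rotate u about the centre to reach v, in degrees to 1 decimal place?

u·v = 0.4471; |u| = 1.0000, |v| = 1.0000.
cos θ = (u·v)/(|u||v|) = 0.4471, so θ = 63.4°.

63.4°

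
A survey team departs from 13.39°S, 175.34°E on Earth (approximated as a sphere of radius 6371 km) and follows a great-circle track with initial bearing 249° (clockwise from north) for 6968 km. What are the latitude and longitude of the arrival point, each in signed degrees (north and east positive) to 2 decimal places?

-24.58°, 109.56°

Angular distance δ = d/R = 6968/6371 = 1.09371 rad; initial bearing θ = 4.3459 rad.
sin φ₂ = sin φ₁ cos δ + cos φ₁ sin δ cos θ = (-0.2316)(0.4592) + (0.9728)(0.8883)(-0.3584) = -0.4160, so φ₂ = -24.58°.
Δλ = atan2(sin θ sin δ cos φ₁, cos δ − sin φ₁ sin φ₂) = atan2(-0.8068, 0.3629) = -65.784°.
λ₂ = 175.340° − 65.784° = 109.56°.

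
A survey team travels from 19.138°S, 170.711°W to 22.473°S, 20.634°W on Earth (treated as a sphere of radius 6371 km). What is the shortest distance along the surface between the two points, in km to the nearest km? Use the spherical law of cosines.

14360 km

In radians: φ₁ = -0.3340, φ₂ = -0.3922, Δλ = 150.077° = 2.6193 rad.
cos c = sin φ₁ sin φ₂ + cos φ₁ cos φ₂ cos Δλ = (-0.3278)(-0.3822) + (0.9447)(0.9241)(-0.8667) = -0.63130,
so c = arccos(-0.63130) = 2.25402 rad.
Distance = R·c = 6371 × 2.2540 ≈ 14360 km.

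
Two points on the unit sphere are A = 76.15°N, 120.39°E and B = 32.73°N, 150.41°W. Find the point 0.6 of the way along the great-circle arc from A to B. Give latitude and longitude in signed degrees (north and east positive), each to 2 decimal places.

54.63°, -161.49°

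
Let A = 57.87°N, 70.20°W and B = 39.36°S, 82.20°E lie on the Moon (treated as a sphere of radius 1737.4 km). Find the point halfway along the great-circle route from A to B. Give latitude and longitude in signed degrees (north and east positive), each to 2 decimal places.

28.62°, 42.98°

The central angle between A and B is δ = 2.6940 rad.
With f = 0.5, the slerp weights are sin((1−f)δ)/sin δ = 2.2527 and sin(fδ)/sin δ = 2.2527.
Weighted sum of the unit vectors: (2.2527)·(0.1802,-0.5004,0.8468) + (2.2527)·(0.1049,0.7660,-0.6342) = (0.6422, 0.5984, 0.4791).
Converting back: φ = atan2(z, √(x²+y²)) = 28.62°, λ = atan2(y, x) = 42.98°.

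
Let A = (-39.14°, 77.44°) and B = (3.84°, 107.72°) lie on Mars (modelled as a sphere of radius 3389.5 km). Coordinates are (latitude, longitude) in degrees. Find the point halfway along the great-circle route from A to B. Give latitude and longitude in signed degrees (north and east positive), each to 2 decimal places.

Central angle δ = 0.8944 rad. Interpolating on the sphere with fraction f = 0.5:
P = [sin((1−f)δ)·A + sin(fδ)·B] / sin δ = 0.5545·A + 0.5545·B in Cartesian coordinates,
giving P = (-0.0749, 0.9468, -0.3129), i.e. latitude -18.23°, longitude 94.52°.

-18.23°, 94.52°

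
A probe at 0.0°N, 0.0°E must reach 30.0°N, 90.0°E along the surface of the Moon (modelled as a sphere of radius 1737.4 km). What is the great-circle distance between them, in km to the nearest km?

In radians: φ₁ = 0.0000, φ₂ = 0.5236, Δλ = 90.000° = 1.5708 rad.
cos c = sin φ₁ sin φ₂ + cos φ₁ cos φ₂ cos Δλ = (0.0000)(0.5000) + (1.0000)(0.8660)(0.0000) = 0.00000,
so c = arccos(0.00000) = 1.57080 rad.
Distance = R·c = 1737.4 × 1.5708 ≈ 2729 km.

2729 km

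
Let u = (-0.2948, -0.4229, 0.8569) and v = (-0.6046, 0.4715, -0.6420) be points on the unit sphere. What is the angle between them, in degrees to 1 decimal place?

124.8°

u·v = -0.5713; |u| = 1.0000, |v| = 1.0000.
cos θ = (u·v)/(|u||v|) = -0.5713, so θ = 124.8°.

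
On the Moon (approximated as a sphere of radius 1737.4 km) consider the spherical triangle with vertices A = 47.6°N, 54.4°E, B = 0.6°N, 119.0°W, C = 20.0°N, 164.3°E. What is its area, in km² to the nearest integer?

5266007 km²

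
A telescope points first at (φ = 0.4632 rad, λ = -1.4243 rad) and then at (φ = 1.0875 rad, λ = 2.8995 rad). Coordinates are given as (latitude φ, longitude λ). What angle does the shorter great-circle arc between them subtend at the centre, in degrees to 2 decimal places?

76.22°

With latitudes φ₁ = 26.539°, φ₂ = 62.309° and longitude difference Δλ = -112.265°:
cos c = sin φ₁ sin φ₂ + cos φ₁ cos φ₂ cos Δλ = (0.4468)(0.8855) + (0.8946)(0.4647)(-0.3789) = 0.23812,
so c = arccos(0.23812) = 1.33036 rad.
So the angular separation is 76.22°.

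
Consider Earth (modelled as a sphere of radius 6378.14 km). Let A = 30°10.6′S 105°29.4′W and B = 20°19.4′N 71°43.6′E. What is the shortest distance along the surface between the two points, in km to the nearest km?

With latitudes φ₁ = -30.177°, φ₂ = 20.323° and longitude difference Δλ = 177.217°:
cos c = sin φ₁ sin φ₂ + cos φ₁ cos φ₂ cos Δλ = (-0.5027)(0.3473) + (0.8645)(0.9377)(-0.9988) = -0.98429,
so c = arccos(-0.98429) = 2.96412 rad.
Distance = R·c = 6378.14 × 2.9641 ≈ 18906 km.

18906 km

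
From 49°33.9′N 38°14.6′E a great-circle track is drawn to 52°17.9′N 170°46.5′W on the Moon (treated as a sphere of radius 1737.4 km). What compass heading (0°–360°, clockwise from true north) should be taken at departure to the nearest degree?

18°

Δλ = 150.982° = 2.6351 rad.
y = sin Δλ · cos φ₂ = (0.4851)(0.6116) = 0.2967
x = cos φ₁ sin φ₂ − sin φ₁ cos φ₂ cos Δλ = (0.6486)(0.7912) − (0.7611)(0.6116)(-0.8745) = 0.9202
θ = atan2(y, x) = 17.87°, so the bearing is 18°.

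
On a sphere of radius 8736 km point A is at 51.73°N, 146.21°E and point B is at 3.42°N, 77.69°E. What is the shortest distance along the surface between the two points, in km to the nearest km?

Let φ₁ = 0.9029 rad, φ₂ = 0.0597 rad, and Δλ = -1.1959 rad.
cos c = sin φ₁ sin φ₂ + cos φ₁ cos φ₂ cos Δλ = (0.7851)(0.0597) + (0.6194)(0.9982)(0.3662) = 0.27323,
so c = arccos(0.27323) = 1.29405 rad.
Distance = R·c = 8736 × 1.2940 ≈ 11305 km.

11305 km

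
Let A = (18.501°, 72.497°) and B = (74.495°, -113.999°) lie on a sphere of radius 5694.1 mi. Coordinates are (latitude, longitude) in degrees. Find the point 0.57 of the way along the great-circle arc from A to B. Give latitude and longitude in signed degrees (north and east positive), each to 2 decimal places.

Central angle δ = 1.5169 rad. Interpolating on the sphere with fraction f = 0.57:
P = [sin((1−f)δ)·A + sin(fδ)·B] / sin δ = 0.6079·A + 0.7620·B in Cartesian coordinates,
giving P = (0.0905, 0.3637, 0.9271), i.e. latitude 67.99°, longitude 76.02°.

67.99°, 76.02°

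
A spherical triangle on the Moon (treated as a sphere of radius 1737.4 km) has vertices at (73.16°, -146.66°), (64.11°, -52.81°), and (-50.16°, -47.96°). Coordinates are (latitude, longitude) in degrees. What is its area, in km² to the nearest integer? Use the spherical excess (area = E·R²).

2049832 km²

Side lengths (central angles): a = 1.9955, b = 2.4387, c = 0.5499 rad; semiperimeter s = 2.4921.
By l'Huilier's theorem, tan(E/4) = √[tan(s/2) tan((s−a)/2) tan((s−b)/2) tan((s−c)/2)], giving spherical excess E = 0.6791 rad.
Area = E·R² = 0.6791 × (1737.4)² ≈ 2049832 km².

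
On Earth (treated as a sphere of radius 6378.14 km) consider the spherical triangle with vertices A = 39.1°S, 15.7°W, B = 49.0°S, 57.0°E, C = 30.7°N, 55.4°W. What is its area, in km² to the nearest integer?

16810818 km²

Side lengths (central angles): a = 2.2146, b = 1.3782, c = 0.8926 rad; semiperimeter s = 2.2427.
By l'Huilier's theorem, tan(E/4) = √[tan(s/2) tan((s−a)/2) tan((s−b)/2) tan((s−c)/2)], giving spherical excess E = 0.4132 rad.
Area = E·R² = 0.4132 × (6378.14)² ≈ 16810818 km².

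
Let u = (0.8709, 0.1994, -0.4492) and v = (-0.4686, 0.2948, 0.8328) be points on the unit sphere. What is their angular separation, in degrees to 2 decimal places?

136.34°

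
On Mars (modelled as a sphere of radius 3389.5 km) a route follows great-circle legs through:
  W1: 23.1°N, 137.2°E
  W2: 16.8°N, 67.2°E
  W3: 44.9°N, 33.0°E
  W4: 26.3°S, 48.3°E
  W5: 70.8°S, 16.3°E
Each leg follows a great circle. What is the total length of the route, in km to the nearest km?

Leg W1→W2: central angle 1.1433 rad, distance 3875.3 km.
Leg W2→W3: central angle 0.7000 rad, distance 2372.5 km.
Leg W3→W4: central angle 1.2664 rad, distance 4292.3 km.
Leg W4→W5: central angle 0.8387 rad, distance 2842.7 km.
Total: 3875.3 + 2372.5 + 4292.3 + 2842.7 ≈ 13383 km.

13383 km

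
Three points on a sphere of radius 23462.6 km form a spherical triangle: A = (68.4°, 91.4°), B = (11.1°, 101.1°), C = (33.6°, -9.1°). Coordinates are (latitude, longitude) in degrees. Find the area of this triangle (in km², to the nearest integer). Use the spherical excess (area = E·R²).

Side lengths (central angles): a = 1.7474, b = 1.0943, c = 1.0062 rad; semiperimeter s = 1.9240.
By l'Huilier's theorem, tan(E/4) = √[tan(s/2) tan((s−a)/2) tan((s−b)/2) tan((s−c)/2)], giving spherical excess E = 0.6588 rad.
Area = E·R² = 0.6588 × (23462.6)² ≈ 362649042 km².

362649042 km²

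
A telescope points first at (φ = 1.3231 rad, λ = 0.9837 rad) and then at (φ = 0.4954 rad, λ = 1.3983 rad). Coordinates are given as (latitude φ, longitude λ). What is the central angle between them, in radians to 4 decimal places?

0.8522 rad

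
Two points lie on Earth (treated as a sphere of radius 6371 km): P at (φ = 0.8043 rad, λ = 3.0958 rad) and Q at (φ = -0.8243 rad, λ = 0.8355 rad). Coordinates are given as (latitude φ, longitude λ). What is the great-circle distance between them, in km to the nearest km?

16227 km

In radians: φ₁ = 0.8043, φ₂ = -0.8243, Δλ = -129.506° = -2.2603 rad.
cos c = sin φ₁ sin φ₂ + cos φ₁ cos φ₂ cos Δλ = (0.7203)(-0.7341) + (0.6936)(0.6791)(-0.6362) = -0.82842,
so c = arccos(-0.82842) = 2.54708 rad.
Distance = R·c = 6371 × 2.5471 ≈ 16227 km.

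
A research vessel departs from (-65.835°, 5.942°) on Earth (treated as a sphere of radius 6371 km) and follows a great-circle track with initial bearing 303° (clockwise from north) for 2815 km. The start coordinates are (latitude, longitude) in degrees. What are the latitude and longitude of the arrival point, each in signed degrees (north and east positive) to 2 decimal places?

-46.84°, -25.68°

Angular distance δ = d/R = 2815/6371 = 0.44185 rad; initial bearing θ = 5.2883 rad.
sin φ₂ = sin φ₁ cos δ + cos φ₁ sin δ cos θ = (-0.9124)(0.9040) + (0.4094)(0.4276)(0.5446) = -0.7294, so φ₂ = -46.84°.
Δλ = atan2(sin θ sin δ cos φ₁, cos δ − sin φ₁ sin φ₂) = atan2(-0.1468, 0.2385) = -31.617°.
λ₂ = 5.942° − 31.617° = -25.68°.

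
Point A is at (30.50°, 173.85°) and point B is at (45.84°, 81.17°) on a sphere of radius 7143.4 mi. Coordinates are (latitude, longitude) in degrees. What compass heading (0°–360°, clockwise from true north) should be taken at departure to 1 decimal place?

Δλ = -92.680° = -1.6176 rad.
y = sin Δλ · cos φ₂ = (-0.9989)(0.6967) = -0.6959
x = cos φ₁ sin φ₂ − sin φ₁ cos φ₂ cos Δλ = (0.8616)(0.7174) − (0.5075)(0.6967)(-0.0468) = 0.6347
θ = atan2(y, x) = -47.64°; adding 360° gives 312.4°.

312.4°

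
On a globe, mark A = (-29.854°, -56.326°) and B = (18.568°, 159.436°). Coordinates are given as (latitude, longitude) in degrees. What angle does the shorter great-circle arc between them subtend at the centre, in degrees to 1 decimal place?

In radians: φ₁ = -0.5211, φ₂ = 0.3241, Δλ = -144.238° = -2.5174 rad.
cos c = sin φ₁ sin φ₂ + cos φ₁ cos φ₂ cos Δλ = (-0.4978)(0.3184) + (0.8673)(0.9479)(-0.8115) = -0.82565,
so c = arccos(-0.82565) = 2.54214 rad.
So the angular separation is 145.7°.

145.7°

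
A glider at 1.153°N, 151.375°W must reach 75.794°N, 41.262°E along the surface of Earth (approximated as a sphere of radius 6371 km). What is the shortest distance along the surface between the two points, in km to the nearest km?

11420 km

Let φ₁ = 0.0201 rad, φ₂ = 1.3229 rad, and Δλ = -2.9210 rad.
cos c = sin φ₁ sin φ₂ + cos φ₁ cos φ₂ cos Δλ = (0.0201)(0.9694) + (0.9998)(0.2454)(-0.9758) = -0.21991,
so c = arccos(-0.21991) = 1.79252 rad.
Distance = R·c = 6371 × 1.7925 ≈ 11420 km.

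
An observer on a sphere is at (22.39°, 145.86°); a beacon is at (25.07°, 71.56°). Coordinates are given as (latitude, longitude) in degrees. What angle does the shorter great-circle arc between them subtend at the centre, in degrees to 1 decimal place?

67.2°

In radians: φ₁ = 0.3908, φ₂ = 0.4376, Δλ = -74.300° = -1.2968 rad.
Haversine: a = sin²(Δφ/2) + cos φ₁ cos φ₂ sin²(Δλ/2) = 0.0005 + (0.9246)(0.9058)(0.3647) = 0.30598.
Central angle c = 2·arcsin(√a) = 1.17230 rad.
So the angular separation is 67.2°.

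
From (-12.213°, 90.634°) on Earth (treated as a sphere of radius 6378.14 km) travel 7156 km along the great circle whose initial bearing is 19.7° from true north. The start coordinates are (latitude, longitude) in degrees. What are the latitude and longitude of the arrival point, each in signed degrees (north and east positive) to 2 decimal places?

Angular distance δ = d/R = 7156/6378.14 = 1.12196 rad; initial bearing θ = 0.3438 rad.
sin φ₂ = sin φ₁ cos δ + cos φ₁ sin δ cos θ = (-0.2115)(0.4339) + (0.9774)(0.9010)(0.9415) = 0.7372, so φ₂ = 47.50°.
Δλ = atan2(sin θ sin δ cos φ₁, cos δ − sin φ₁ sin φ₂) = atan2(0.2968, 0.5899) = 26.712°.
λ₂ = 90.634° + 26.712° = 117.35°.

47.50°, 117.35°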